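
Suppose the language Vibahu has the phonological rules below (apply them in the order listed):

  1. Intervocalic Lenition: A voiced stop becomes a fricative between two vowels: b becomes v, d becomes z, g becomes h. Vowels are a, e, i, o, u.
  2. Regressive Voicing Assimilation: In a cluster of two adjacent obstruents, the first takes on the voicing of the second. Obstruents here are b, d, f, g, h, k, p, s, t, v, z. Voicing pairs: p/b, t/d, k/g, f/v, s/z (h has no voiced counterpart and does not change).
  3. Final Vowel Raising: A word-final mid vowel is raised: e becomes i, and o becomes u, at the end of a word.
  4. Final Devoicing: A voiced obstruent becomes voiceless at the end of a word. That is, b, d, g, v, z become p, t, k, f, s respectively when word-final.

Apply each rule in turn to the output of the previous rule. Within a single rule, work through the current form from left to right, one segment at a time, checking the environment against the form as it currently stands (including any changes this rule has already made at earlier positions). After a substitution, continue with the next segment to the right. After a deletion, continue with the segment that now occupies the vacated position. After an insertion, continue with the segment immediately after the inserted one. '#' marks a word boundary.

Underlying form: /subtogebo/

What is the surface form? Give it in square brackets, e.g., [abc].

[suptohevu]

1 Intervocalic Lenition: [subtogebo] → [subtohevo]
2 Regressive Voicing Assimilation: [subtohevo] → [suptohevo]
3 Final Vowel Raising: [suptohevo] → [suptohevu]
4 Final Devoicing: no change — [suptohevu]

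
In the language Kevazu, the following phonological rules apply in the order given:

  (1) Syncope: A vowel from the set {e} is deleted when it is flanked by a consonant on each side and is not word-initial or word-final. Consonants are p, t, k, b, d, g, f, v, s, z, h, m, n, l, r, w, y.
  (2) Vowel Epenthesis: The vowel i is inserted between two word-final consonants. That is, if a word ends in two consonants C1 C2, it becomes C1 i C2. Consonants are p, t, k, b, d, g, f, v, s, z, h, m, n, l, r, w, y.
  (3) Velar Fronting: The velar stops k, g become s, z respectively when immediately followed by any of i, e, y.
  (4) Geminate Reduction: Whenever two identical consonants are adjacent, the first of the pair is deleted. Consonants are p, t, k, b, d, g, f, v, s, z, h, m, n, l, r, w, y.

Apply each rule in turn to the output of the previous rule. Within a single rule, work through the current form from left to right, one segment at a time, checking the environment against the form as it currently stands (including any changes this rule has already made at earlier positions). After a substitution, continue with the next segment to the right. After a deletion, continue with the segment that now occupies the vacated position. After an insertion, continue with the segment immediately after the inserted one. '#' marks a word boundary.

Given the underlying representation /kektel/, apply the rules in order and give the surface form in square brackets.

(1) Syncope: [kektel] → [kktl]
(2) Vowel Epenthesis: [kktl] → [kktil]
(3) Velar Fronting: no change — [kktil]
(4) Geminate Reduction: [kktil] → [ktil]

[ktil]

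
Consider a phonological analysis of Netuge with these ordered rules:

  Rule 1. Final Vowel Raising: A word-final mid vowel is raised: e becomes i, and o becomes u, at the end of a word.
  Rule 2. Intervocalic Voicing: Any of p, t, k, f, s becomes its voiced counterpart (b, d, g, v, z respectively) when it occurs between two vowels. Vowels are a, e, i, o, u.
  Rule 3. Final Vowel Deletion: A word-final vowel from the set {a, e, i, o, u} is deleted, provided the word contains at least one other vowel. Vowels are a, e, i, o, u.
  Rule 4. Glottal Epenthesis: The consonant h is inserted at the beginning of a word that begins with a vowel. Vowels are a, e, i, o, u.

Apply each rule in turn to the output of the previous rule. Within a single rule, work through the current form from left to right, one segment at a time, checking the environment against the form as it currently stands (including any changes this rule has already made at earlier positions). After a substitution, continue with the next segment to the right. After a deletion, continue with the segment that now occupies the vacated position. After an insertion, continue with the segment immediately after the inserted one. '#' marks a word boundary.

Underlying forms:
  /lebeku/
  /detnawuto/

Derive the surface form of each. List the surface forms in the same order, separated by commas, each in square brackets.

/lebeku/:
  Rule 1 Final Vowel Raising: no change — [lebeku]
  Rule 2 Intervocalic Voicing: [lebeku] → [lebegu]
  Rule 3 Final Vowel Deletion: [lebegu] → [lebeg]
  Rule 4 Glottal Epenthesis: no change — [lebeg]
/detnawuto/:
  Rule 1 Final Vowel Raising: [detnawuto] → [detnawutu]
  Rule 2 Intervocalic Voicing: [detnawutu] → [detnawudu]
  Rule 3 Final Vowel Deletion: [detnawudu] → [detnawud]
  Rule 4 Glottal Epenthesis: no change — [detnawud]

[lebeg], [detnawud]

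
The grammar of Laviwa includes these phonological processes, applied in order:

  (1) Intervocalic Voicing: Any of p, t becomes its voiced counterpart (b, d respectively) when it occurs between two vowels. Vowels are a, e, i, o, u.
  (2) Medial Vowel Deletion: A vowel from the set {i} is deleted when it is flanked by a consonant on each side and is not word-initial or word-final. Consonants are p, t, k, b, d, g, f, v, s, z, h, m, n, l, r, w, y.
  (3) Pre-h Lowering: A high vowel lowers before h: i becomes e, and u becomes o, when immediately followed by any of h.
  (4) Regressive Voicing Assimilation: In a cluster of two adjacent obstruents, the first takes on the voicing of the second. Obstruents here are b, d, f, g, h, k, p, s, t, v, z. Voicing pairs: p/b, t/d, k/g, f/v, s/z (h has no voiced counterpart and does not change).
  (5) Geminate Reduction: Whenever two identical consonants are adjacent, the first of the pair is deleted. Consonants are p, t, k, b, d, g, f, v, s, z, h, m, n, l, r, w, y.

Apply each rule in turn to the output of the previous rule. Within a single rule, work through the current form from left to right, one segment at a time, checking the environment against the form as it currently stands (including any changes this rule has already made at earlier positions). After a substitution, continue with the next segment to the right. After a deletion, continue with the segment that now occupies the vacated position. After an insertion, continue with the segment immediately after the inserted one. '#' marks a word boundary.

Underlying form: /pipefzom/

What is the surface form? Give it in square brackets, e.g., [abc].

(1) Intervocalic Voicing: [pipefzom] → [pibefzom]
(2) Medial Vowel Deletion: [pibefzom] → [pbefzom]
(3) Pre-h Lowering: no change — [pbefzom]
(4) Regressive Voicing Assimilation: [pbefzom] → [bbevzom]
(5) Geminate Reduction: [bbevzom] → [bevzom]

[bevzom]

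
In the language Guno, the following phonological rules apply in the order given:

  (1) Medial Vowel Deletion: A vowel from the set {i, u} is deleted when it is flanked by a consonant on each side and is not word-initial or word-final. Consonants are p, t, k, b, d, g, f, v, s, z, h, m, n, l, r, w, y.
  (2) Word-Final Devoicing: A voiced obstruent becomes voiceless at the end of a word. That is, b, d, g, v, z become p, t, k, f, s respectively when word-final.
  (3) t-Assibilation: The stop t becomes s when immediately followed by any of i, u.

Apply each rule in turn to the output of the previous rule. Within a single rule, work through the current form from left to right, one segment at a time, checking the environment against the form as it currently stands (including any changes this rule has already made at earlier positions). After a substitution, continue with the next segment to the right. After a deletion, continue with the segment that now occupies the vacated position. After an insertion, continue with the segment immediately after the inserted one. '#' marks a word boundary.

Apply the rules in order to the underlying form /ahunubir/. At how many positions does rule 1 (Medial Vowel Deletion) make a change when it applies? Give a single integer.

(1) Medial Vowel Deletion: [ahunubir] → [ahnbr]
(2) Word-Final Devoicing: no change — [ahnbr]
(3) t-Assibilation: no change — [ahnbr]
Rule 1 changed 3 position(s).

3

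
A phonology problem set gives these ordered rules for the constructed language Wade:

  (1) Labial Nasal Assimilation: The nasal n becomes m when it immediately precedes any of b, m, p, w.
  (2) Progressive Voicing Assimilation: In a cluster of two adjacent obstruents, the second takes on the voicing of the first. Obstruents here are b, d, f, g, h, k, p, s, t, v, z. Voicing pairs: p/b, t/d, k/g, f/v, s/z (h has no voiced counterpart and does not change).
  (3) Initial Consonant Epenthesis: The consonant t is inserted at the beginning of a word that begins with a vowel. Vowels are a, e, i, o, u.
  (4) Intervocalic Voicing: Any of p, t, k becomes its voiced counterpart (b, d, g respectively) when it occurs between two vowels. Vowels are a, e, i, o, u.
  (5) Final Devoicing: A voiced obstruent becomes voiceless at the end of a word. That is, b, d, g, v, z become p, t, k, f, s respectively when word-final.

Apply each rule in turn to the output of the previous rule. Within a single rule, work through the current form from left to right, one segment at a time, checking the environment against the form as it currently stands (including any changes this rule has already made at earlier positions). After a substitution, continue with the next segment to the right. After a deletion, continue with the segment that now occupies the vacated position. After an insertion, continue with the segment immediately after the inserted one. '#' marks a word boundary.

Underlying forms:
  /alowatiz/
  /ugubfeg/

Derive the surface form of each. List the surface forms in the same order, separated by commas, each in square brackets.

/alowatiz/:
  (1) Labial Nasal Assimilation: no change — [alowatiz]
  (2) Progressive Voicing Assimilation: no change — [alowatiz]
  (3) Initial Consonant Epenthesis: [alowatiz] → [talowatiz]
  (4) Intervocalic Voicing: [talowatiz] → [talowadiz]
  (5) Final Devoicing: [talowadiz] → [talowadis]
/ugubfeg/:
  (1) Labial Nasal Assimilation: no change — [ugubfeg]
  (2) Progressive Voicing Assimilation: [ugubfeg] → [ugubveg]
  (3) Initial Consonant Epenthesis: [ugubveg] → [tugubveg]
  (4) Intervocalic Voicing: no change — [tugubveg]
  (5) Final Devoicing: [tugubveg] → [tugubvek]

[talowadis], [tugubvek]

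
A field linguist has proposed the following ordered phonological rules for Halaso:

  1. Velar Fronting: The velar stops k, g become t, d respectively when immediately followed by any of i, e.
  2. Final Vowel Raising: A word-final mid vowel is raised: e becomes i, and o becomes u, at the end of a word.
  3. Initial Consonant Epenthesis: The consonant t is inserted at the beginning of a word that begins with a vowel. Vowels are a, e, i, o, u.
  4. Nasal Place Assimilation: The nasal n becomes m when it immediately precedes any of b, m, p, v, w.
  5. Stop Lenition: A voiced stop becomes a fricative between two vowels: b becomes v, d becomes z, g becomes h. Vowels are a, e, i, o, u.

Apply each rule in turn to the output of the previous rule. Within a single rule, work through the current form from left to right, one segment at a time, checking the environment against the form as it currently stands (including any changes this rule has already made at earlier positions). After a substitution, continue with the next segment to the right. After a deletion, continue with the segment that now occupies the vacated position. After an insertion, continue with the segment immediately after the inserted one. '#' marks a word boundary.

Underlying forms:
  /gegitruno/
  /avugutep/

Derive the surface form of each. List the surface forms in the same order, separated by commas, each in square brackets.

[dezitrunu], [tavuhutep]

/gegitruno/:
  1 Velar Fronting: [gegitruno] → [deditruno]
  2 Final Vowel Raising: [deditruno] → [deditrunu]
  3 Initial Consonant Epenthesis: no change — [deditrunu]
  4 Nasal Place Assimilation: no change — [deditrunu]
  5 Stop Lenition: [deditrunu] → [dezitrunu]
/avugutep/:
  1 Velar Fronting: no change — [avugutep]
  2 Final Vowel Raising: no change — [avugutep]
  3 Initial Consonant Epenthesis: [avugutep] → [tavugutep]
  4 Nasal Place Assimilation: no change — [tavugutep]
  5 Stop Lenition: [tavugutep] → [tavuhutep]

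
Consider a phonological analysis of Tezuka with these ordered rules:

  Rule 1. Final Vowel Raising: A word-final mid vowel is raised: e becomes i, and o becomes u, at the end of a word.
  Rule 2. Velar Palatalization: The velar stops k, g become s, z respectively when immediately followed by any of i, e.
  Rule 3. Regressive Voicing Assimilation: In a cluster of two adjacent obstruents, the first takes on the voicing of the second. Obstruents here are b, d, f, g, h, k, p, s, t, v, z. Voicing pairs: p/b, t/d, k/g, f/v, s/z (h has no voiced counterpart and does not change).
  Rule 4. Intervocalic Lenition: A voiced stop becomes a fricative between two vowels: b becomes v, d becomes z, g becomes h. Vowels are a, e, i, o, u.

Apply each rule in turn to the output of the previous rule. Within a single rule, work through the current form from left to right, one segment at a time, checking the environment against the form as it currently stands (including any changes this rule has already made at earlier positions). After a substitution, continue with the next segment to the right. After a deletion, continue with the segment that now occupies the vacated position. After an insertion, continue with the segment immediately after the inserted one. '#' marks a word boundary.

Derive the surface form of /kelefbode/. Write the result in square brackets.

[selevbozi]

Rule 1 Final Vowel Raising: [kelefbode] → [kelefbodi]
Rule 2 Velar Palatalization: [kelefbodi] → [selefbodi]
Rule 3 Regressive Voicing Assimilation: [selefbodi] → [selevbodi]
Rule 4 Intervocalic Lenition: [selevbodi] → [selevbozi]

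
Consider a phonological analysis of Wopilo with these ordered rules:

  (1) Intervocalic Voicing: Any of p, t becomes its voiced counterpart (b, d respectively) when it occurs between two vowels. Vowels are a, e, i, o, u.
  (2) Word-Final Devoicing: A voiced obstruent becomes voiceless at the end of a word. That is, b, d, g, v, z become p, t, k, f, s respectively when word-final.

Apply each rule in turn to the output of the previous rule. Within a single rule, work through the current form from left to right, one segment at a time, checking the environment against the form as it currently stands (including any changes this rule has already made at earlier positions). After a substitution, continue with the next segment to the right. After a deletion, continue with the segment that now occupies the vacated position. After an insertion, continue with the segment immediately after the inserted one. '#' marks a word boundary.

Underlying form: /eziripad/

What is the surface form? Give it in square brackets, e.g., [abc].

(1) Intervocalic Voicing: [eziripad] → [eziribad]
(2) Word-Final Devoicing: [eziribad] → [eziribat]

[eziribat]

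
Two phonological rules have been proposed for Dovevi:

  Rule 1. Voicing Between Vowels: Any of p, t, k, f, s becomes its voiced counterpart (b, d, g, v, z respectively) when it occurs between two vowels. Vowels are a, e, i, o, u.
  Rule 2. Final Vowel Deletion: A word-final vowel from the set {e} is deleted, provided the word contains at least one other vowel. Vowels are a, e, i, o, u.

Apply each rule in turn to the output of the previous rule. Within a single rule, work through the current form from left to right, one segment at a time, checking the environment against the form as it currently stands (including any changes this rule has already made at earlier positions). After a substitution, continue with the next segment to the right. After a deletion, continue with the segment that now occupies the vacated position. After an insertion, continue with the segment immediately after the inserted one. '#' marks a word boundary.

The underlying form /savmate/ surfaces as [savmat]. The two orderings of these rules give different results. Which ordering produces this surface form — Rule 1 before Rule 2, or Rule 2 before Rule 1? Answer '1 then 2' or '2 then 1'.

Order 1 then 2:
  1 Voicing Between Vowels: [savmate] → [savmade]
  2 Final Vowel Deletion: [savmade] → [savmad]
  result: [savmad]
Order 2 then 1:
  2 Final Vowel Deletion: [savmate] → [savmat]
  1 Voicing Between Vowels: no change — [savmat]
  result: [savmat]

2 then 1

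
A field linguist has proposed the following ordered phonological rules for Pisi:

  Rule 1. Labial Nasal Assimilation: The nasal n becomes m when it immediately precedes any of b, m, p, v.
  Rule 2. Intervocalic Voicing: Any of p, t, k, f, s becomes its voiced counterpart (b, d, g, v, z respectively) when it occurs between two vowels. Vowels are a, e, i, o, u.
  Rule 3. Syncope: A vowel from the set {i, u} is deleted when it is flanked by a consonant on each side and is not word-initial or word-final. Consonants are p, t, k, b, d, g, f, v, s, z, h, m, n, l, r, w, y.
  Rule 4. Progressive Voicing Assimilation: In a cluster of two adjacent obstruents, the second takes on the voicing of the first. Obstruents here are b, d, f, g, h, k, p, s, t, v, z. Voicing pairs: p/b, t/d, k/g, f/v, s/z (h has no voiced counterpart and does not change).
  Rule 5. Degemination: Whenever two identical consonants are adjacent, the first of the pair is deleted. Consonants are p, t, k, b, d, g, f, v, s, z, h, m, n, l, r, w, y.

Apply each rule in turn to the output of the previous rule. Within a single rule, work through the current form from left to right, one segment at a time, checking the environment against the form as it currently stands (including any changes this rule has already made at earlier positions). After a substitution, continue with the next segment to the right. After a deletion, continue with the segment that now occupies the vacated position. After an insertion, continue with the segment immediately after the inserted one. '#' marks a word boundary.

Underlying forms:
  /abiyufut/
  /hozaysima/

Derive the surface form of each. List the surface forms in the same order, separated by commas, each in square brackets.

/abiyufut/:
  Rule 1 Labial Nasal Assimilation: no change — [abiyufut]
  Rule 2 Intervocalic Voicing: [abiyufut] → [abiyuvut]
  Rule 3 Syncope: [abiyuvut] → [abyvt]
  Rule 4 Progressive Voicing Assimilation: [abyvt] → [abyvd]
  Rule 5 Degemination: no change — [abyvd]
/hozaysima/:
  Rule 1 Labial Nasal Assimilation: no change — [hozaysima]
  Rule 2 Intervocalic Voicing: no change — [hozaysima]
  Rule 3 Syncope: [hozaysima] → [hozaysma]
  Rule 4 Progressive Voicing Assimilation: no change — [hozaysma]
  Rule 5 Degemination: no change — [hozaysma]

[abyvd], [hozaysma]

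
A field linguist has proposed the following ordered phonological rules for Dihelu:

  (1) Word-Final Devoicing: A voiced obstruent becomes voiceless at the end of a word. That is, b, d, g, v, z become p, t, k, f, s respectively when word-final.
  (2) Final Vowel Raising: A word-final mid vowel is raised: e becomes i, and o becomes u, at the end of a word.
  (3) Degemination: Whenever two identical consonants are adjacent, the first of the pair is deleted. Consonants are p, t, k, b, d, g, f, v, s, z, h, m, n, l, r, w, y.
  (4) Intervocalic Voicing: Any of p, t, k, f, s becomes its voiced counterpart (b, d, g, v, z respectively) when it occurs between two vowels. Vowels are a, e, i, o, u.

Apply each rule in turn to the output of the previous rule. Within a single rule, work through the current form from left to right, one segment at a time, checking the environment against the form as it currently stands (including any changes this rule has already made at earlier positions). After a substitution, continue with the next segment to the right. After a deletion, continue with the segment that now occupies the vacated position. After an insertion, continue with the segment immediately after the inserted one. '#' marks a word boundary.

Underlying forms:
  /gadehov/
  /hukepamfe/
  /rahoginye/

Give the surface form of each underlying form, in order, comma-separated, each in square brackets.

[gadehof], [hugebamfi], [rahoginyi]

/gadehov/:
  (1) Word-Final Devoicing: [gadehov] → [gadehof]
  (2) Final Vowel Raising: no change — [gadehof]
  (3) Degemination: no change — [gadehof]
  (4) Intervocalic Voicing: no change — [gadehof]
/hukepamfe/:
  (1) Word-Final Devoicing: no change — [hukepamfe]
  (2) Final Vowel Raising: [hukepamfe] → [hukepamfi]
  (3) Degemination: no change — [hukepamfi]
  (4) Intervocalic Voicing: [hukepamfi] → [hugebamfi]
/rahoginye/:
  (1) Word-Final Devoicing: no change — [rahoginye]
  (2) Final Vowel Raising: [rahoginye] → [rahoginyi]
  (3) Degemination: no change — [rahoginyi]
  (4) Intervocalic Voicing: no change — [rahoginyi]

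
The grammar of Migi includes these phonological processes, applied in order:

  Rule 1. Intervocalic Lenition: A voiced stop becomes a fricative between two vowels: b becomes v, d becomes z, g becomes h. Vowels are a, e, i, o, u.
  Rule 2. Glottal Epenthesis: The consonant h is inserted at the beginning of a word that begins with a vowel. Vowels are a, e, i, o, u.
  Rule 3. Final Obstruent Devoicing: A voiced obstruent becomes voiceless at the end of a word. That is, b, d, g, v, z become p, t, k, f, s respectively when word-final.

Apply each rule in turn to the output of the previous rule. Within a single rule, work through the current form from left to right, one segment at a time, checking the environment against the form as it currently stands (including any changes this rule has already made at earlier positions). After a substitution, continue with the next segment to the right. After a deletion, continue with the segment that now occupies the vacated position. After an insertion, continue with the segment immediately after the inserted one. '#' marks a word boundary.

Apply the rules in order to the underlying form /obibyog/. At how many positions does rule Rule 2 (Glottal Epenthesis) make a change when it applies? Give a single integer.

Rule 1 Intervocalic Lenition: [obibyog] → [ovibyog]
Rule 2 Glottal Epenthesis: [ovibyog] → [hovibyog]
Rule 3 Final Obstruent Devoicing: [hovibyog] → [hovibyok]
Rule Rule 2 changed 1 position(s).

1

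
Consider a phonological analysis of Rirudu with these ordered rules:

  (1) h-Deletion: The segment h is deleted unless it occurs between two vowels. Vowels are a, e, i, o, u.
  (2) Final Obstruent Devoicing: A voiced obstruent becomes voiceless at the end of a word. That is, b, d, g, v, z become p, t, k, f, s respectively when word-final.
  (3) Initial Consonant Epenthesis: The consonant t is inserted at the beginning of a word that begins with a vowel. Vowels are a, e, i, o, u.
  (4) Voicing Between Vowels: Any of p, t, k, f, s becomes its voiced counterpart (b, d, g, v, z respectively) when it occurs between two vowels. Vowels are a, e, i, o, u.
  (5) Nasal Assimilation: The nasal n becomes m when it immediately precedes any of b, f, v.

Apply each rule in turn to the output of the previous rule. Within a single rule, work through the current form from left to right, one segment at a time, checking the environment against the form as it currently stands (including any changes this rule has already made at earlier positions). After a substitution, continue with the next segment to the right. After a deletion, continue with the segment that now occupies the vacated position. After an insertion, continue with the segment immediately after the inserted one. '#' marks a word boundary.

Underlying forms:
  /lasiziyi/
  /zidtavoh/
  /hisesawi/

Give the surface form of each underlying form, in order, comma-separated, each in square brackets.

/lasiziyi/:
  (1) h-Deletion: no change — [lasiziyi]
  (2) Final Obstruent Devoicing: no change — [lasiziyi]
  (3) Initial Consonant Epenthesis: no change — [lasiziyi]
  (4) Voicing Between Vowels: [lasiziyi] → [laziziyi]
  (5) Nasal Assimilation: no change — [laziziyi]
/zidtavoh/:
  (1) h-Deletion: [zidtavoh] → [zidtavo]
  (2) Final Obstruent Devoicing: no change — [zidtavo]
  (3) Initial Consonant Epenthesis: no change — [zidtavo]
  (4) Voicing Between Vowels: no change — [zidtavo]
  (5) Nasal Assimilation: no change — [zidtavo]
/hisesawi/:
  (1) h-Deletion: [hisesawi] → [isesawi]
  (2) Final Obstruent Devoicing: no change — [isesawi]
  (3) Initial Consonant Epenthesis: [isesawi] → [tisesawi]
  (4) Voicing Between Vowels: [tisesawi] → [tizezawi]
  (5) Nasal Assimilation: no change — [tizezawi]

[laziziyi], [zidtavo], [tizezawi]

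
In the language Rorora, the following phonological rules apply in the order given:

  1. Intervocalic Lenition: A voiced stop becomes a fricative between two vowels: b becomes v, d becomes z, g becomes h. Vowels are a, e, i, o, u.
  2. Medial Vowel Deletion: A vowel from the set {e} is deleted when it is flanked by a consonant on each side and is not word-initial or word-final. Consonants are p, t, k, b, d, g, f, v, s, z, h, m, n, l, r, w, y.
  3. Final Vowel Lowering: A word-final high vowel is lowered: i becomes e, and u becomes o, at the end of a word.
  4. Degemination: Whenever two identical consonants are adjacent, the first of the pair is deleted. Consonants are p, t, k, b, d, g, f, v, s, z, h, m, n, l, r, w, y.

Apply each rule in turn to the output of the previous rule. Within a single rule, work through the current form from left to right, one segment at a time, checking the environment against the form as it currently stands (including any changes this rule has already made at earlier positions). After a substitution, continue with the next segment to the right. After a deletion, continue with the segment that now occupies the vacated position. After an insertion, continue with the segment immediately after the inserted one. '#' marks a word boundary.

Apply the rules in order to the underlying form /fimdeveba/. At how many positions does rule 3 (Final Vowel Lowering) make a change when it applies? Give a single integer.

1 Intervocalic Lenition: [fimdeveba] → [fimdeveva]
2 Medial Vowel Deletion: [fimdeveva] → [fimdvva]
3 Final Vowel Lowering: no change — [fimdvva]
4 Degemination: [fimdvva] → [fimdva]
Rule 3 changed 0 position(s).

0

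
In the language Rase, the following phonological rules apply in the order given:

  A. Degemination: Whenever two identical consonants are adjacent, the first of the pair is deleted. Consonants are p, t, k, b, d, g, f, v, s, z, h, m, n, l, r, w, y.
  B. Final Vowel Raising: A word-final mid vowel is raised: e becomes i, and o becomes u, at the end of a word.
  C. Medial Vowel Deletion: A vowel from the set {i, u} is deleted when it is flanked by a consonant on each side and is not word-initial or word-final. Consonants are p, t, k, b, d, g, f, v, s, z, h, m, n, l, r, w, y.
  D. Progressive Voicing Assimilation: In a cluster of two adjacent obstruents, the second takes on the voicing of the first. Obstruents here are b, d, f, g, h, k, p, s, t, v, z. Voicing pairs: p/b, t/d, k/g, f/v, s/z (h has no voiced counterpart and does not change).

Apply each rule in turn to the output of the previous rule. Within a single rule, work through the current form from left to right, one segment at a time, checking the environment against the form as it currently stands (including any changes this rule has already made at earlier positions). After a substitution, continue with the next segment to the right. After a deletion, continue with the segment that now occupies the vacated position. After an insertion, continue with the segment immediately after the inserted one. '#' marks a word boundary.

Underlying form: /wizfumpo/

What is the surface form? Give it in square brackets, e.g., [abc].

[wzvmpu]

A Degemination: no change — [wizfumpo]
B Final Vowel Raising: [wizfumpo] → [wizfumpu]
C Medial Vowel Deletion: [wizfumpu] → [wzfmpu]
D Progressive Voicing Assimilation: [wzfmpu] → [wzvmpu]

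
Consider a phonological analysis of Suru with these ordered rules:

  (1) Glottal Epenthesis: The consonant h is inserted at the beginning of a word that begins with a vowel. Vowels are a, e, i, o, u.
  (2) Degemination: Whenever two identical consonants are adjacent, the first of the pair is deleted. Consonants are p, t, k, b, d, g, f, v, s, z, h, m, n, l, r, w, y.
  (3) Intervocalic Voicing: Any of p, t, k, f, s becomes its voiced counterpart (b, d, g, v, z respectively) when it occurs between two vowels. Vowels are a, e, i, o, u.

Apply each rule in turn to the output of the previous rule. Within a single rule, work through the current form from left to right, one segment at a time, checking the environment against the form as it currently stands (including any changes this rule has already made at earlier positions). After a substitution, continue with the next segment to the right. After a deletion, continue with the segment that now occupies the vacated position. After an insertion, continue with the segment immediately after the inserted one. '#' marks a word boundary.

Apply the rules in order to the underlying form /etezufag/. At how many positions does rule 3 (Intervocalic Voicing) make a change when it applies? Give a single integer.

(1) Glottal Epenthesis: [etezufag] → [hetezufag]
(2) Degemination: no change — [hetezufag]
(3) Intervocalic Voicing: [hetezufag] → [hedezuvag]
Rule 3 changed 2 position(s).

2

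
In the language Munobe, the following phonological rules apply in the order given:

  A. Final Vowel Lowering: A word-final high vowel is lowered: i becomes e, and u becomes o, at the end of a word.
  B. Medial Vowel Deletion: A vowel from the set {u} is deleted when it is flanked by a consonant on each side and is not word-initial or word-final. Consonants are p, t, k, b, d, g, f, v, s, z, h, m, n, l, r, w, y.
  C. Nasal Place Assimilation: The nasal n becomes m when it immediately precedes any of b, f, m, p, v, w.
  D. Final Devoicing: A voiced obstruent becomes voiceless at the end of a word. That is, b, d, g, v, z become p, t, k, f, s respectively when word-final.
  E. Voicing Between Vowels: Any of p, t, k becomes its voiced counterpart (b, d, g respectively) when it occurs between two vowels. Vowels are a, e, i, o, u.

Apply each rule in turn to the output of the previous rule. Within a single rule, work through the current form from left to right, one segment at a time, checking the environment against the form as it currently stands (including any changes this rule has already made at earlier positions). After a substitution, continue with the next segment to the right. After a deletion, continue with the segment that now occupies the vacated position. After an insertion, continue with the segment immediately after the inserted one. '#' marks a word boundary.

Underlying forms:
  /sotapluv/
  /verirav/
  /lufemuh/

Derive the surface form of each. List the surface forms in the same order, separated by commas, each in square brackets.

/sotapluv/:
  A Final Vowel Lowering: no change — [sotapluv]
  B Medial Vowel Deletion: [sotapluv] → [sotaplv]
  C Nasal Place Assimilation: no change — [sotaplv]
  D Final Devoicing: [sotaplv] → [sotaplf]
  E Voicing Between Vowels: [sotaplf] → [sodaplf]
/verirav/:
  A Final Vowel Lowering: no change — [verirav]
  B Medial Vowel Deletion: no change — [verirav]
  C Nasal Place Assimilation: no change — [verirav]
  D Final Devoicing: [verirav] → [veriraf]
  E Voicing Between Vowels: no change — [veriraf]
/lufemuh/:
  A Final Vowel Lowering: no change — [lufemuh]
  B Medial Vowel Deletion: [lufemuh] → [lfemh]
  C Nasal Place Assimilation: no change — [lfemh]
  D Final Devoicing: no change — [lfemh]
  E Voicing Between Vowels: no change — [lfemh]

[sodaplf], [veriraf], [lfemh]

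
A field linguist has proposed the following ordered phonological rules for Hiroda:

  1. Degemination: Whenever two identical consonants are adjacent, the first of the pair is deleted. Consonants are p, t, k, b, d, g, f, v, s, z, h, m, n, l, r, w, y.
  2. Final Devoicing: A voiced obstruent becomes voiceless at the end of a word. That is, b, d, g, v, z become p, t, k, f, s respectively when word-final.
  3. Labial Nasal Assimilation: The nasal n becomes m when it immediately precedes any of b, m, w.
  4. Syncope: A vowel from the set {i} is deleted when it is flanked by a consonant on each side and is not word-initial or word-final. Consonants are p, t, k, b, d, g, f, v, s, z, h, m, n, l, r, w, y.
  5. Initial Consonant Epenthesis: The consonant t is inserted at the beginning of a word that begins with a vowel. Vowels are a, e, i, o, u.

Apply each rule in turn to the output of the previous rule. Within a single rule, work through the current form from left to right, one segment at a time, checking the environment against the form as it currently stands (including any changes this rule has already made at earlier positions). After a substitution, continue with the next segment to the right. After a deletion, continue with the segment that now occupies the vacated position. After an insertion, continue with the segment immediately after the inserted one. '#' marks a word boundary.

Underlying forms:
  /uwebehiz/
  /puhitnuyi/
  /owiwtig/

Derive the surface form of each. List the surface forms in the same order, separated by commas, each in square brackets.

/uwebehiz/:
  1 Degemination: no change — [uwebehiz]
  2 Final Devoicing: [uwebehiz] → [uwebehis]
  3 Labial Nasal Assimilation: no change — [uwebehis]
  4 Syncope: [uwebehis] → [uwebehs]
  5 Initial Consonant Epenthesis: [uwebehs] → [tuwebehs]
/puhitnuyi/:
  1 Degemination: no change — [puhitnuyi]
  2 Final Devoicing: no change — [puhitnuyi]
  3 Labial Nasal Assimilation: no change — [puhitnuyi]
  4 Syncope: [puhitnuyi] → [puhtnuyi]
  5 Initial Consonant Epenthesis: no change — [puhtnuyi]
/owiwtig/:
  1 Degemination: no change — [owiwtig]
  2 Final Devoicing: [owiwtig] → [owiwtik]
  3 Labial Nasal Assimilation: no change — [owiwtik]
  4 Syncope: [owiwtik] → [owwtk]
  5 Initial Consonant Epenthesis: [owwtk] → [towwtk]

[tuwebehs], [puhtnuyi], [towwtk]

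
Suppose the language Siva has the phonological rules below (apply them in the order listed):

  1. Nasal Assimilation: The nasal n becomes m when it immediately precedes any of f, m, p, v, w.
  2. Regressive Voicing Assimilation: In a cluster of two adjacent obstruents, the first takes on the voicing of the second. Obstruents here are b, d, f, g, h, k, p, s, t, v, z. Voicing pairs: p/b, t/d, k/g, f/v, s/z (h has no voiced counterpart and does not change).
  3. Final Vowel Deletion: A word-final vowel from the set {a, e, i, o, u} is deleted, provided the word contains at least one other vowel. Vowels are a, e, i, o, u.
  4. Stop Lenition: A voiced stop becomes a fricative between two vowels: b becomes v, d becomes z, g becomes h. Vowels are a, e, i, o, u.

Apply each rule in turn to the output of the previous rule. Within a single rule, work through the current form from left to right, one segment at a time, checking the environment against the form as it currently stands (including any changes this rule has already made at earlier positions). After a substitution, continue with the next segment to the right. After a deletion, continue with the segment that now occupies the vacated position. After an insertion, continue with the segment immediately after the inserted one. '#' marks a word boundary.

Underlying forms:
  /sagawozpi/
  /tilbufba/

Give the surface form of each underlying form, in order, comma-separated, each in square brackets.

[sahawosp], [tilbuvb]

/sagawozpi/:
  1 Nasal Assimilation: no change — [sagawozpi]
  2 Regressive Voicing Assimilation: [sagawozpi] → [sagawospi]
  3 Final Vowel Deletion: [sagawospi] → [sagawosp]
  4 Stop Lenition: [sagawosp] → [sahawosp]
/tilbufba/:
  1 Nasal Assimilation: no change — [tilbufba]
  2 Regressive Voicing Assimilation: [tilbufba] → [tilbuvba]
  3 Final Vowel Deletion: [tilbuvba] → [tilbuvb]
  4 Stop Lenition: no change — [tilbuvb]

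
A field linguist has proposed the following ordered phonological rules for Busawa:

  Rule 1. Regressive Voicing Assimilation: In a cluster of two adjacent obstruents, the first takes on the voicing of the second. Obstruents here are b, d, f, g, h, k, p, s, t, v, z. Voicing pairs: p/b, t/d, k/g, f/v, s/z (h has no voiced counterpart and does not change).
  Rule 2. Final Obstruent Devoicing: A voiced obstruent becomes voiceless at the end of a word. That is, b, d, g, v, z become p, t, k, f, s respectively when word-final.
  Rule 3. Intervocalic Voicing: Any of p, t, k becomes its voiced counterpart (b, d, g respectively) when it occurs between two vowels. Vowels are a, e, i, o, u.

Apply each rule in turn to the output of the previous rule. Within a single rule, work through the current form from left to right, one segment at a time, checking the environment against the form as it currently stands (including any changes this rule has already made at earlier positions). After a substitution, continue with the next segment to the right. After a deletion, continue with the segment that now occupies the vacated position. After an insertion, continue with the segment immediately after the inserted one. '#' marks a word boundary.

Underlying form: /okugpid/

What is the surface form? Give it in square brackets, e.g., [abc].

Rule 1 Regressive Voicing Assimilation: [okugpid] → [okukpid]
Rule 2 Final Obstruent Devoicing: [okukpid] → [okukpit]
Rule 3 Intervocalic Voicing: [okukpit] → [ogukpit]

[ogukpit]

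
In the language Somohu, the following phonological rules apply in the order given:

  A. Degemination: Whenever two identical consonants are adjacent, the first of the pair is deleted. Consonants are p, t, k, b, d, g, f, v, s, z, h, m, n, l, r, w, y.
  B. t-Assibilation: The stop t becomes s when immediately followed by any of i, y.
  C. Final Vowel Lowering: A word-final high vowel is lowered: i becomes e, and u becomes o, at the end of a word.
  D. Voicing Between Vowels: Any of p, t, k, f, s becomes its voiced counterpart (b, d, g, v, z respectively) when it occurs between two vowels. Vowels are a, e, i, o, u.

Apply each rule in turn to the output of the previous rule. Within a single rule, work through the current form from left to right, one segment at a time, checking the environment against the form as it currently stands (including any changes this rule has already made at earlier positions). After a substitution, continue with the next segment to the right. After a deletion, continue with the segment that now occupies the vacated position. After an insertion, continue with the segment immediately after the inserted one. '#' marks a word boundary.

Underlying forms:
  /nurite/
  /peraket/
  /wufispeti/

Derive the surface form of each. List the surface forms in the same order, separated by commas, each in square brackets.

/nurite/:
  A Degemination: no change — [nurite]
  B t-Assibilation: no change — [nurite]
  C Final Vowel Lowering: no change — [nurite]
  D Voicing Between Vowels: [nurite] → [nuride]
/peraket/:
  A Degemination: no change — [peraket]
  B t-Assibilation: no change — [peraket]
  C Final Vowel Lowering: no change — [peraket]
  D Voicing Between Vowels: [peraket] → [peraget]
/wufispeti/:
  A Degemination: no change — [wufispeti]
  B t-Assibilation: [wufispeti] → [wufispesi]
  C Final Vowel Lowering: [wufispesi] → [wufispese]
  D Voicing Between Vowels: [wufispese] → [wuvispeze]

[nuride], [peraget], [wuvispeze]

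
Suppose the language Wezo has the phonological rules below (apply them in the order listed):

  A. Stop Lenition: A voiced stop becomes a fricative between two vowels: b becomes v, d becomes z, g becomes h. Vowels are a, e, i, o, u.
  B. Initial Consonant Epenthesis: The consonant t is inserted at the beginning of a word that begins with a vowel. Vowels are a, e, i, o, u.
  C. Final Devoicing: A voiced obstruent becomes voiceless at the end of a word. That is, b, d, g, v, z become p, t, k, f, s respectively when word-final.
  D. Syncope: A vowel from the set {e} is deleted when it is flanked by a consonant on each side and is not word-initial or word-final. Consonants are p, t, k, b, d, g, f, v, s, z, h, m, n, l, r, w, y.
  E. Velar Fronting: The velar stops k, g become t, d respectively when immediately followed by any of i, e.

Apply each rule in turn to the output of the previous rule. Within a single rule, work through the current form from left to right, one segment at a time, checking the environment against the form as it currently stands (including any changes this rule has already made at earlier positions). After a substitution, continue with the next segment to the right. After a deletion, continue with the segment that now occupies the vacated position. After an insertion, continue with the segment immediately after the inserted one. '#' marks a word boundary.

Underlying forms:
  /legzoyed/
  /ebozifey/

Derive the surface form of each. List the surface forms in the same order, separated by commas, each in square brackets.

/legzoyed/:
  A Stop Lenition: no change — [legzoyed]
  B Initial Consonant Epenthesis: no change — [legzoyed]
  C Final Devoicing: [legzoyed] → [legzoyet]
  D Syncope: [legzoyet] → [lgzoyt]
  E Velar Fronting: no change — [lgzoyt]
/ebozifey/:
  A Stop Lenition: [ebozifey] → [evozifey]
  B Initial Consonant Epenthesis: [evozifey] → [tevozifey]
  C Final Devoicing: no change — [tevozifey]
  D Syncope: [tevozifey] → [tvozify]
  E Velar Fronting: no change — [tvozify]

[lgzoyt], [tvozify]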